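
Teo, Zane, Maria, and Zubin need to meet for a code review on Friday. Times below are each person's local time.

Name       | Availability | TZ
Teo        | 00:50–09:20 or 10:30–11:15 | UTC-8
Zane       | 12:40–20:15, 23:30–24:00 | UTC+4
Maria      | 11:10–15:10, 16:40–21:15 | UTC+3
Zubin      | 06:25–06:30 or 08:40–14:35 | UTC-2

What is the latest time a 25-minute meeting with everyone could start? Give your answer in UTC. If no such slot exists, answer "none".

15:50

Teo in UTC: 08:50-17:20, 18:30-19:15 (add 8h to convert from UTC-8).
Zane in UTC: 08:40-16:15, 19:30-20:00 (subtract 4h to convert from UTC+4).
Maria in UTC: 08:10-12:10, 13:40-18:15 (subtract 3h to convert from UTC+3).
Zubin in UTC: 08:25-08:30, 10:40-16:35 (add 2h to convert from UTC-2).
Teo ∩ Zane: 08:50-16:15.
Teo ∩ Zane ∩ Maria: 08:50-12:10, 13:40-16:15.
Teo ∩ Zane ∩ Maria ∩ Zubin: 10:40-12:10, 13:40-16:15.
So the common availability across everyone is 10:40-12:10, 13:40-16:15.
The last common window of at least 25 minutes is 13:40-16:15; a 25-minute meeting can start as late as 15:50 and still end by 16:15.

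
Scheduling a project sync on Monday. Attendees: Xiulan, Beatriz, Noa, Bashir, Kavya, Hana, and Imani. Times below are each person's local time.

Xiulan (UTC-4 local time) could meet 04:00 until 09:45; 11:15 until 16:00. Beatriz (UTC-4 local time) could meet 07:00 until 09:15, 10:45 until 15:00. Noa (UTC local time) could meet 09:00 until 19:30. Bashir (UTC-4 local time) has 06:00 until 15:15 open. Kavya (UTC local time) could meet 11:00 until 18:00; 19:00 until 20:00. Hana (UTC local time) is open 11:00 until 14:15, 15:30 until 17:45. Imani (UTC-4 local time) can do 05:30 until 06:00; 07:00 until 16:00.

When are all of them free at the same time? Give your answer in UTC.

Xiulan in UTC: 08:00-13:45, 15:15-20:00 (add 4h to convert from UTC-4).
Beatriz in UTC: 11:00-13:15, 14:45-19:00 (add 4h to convert from UTC-4).
Noa in UTC: 09:00-19:30.
Bashir in UTC: 10:00-19:15 (add 4h to convert from UTC-4).
Kavya in UTC: 11:00-18:00, 19:00-20:00.
Hana in UTC: 11:00-14:15, 15:30-17:45.
Imani in UTC: 09:30-10:00, 11:00-20:00 (add 4h to convert from UTC-4).
Xiulan ∩ Beatriz: 11:00-13:15, 15:15-19:00.
Xiulan ∩ Beatriz ∩ Noa: 11:00-13:15, 15:15-19:00.
Xiulan ∩ Beatriz ∩ Noa ∩ Bashir: 11:00-13:15, 15:15-19:00.
Xiulan ∩ Beatriz ∩ Noa ∩ Bashir ∩ Kavya: 11:00-13:15, 15:15-18:00.
Xiulan ∩ Beatriz ∩ Noa ∩ Bashir ∩ Kavya ∩ Hana: 11:00-13:15, 15:30-17:45.
Xiulan ∩ Beatriz ∩ Noa ∩ Bashir ∩ Kavya ∩ Hana ∩ Imani: 11:00-13:15, 15:30-17:45.

11:00-13:15, 15:30-17:45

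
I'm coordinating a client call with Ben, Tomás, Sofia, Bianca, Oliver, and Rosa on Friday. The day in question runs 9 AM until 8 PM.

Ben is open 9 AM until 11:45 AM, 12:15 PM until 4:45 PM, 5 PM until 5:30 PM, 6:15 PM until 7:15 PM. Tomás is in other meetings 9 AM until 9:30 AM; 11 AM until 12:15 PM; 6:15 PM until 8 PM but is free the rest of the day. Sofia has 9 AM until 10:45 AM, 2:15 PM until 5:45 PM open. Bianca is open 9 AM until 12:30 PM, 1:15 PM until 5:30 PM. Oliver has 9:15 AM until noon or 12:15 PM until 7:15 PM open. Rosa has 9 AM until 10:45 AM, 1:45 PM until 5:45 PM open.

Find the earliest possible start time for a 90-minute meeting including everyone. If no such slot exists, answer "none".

Ben free: 09:00-11:45, 12:15-16:45, 17:00-17:30, 18:15-19:15.
Tomás free: 09:30-11:00, 12:15-18:15 (invert busy blocks within the working day).
Sofia free: 09:00-10:45, 14:15-17:45.
Bianca free: 09:00-12:30, 13:15-17:30.
Oliver free: 09:15-12:00, 12:15-19:15.
Rosa free: 09:00-10:45, 13:45-17:45.
Ben ∩ Tomás: 09:30-11:00, 12:15-16:45, 17:00-17:30.
Ben ∩ Tomás ∩ Sofia: 09:30-10:45, 14:15-16:45, 17:00-17:30.
Ben ∩ Tomás ∩ Sofia ∩ Bianca: 09:30-10:45, 14:15-16:45, 17:00-17:30.
Ben ∩ Tomás ∩ Sofia ∩ Bianca ∩ Oliver: 09:30-10:45, 14:15-16:45, 17:00-17:30.
Ben ∩ Tomás ∩ Sofia ∩ Bianca ∩ Oliver ∩ Rosa: 09:30-10:45, 14:15-16:45, 17:00-17:30.
The first common window of at least 90 minutes is 14:15-16:45, so the earliest start is 14:15.

14:15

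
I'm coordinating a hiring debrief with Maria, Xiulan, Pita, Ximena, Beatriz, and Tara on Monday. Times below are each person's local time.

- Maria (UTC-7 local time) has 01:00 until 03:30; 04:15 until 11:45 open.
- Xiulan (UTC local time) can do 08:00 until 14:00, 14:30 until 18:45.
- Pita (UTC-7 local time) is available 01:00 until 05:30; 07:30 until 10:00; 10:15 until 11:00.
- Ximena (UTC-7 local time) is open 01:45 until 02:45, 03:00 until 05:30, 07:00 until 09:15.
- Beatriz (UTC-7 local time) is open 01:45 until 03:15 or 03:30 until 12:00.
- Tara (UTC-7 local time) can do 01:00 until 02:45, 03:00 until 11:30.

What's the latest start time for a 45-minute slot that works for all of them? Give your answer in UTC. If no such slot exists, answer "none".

Maria in UTC: 08:00-10:30, 11:15-18:45 (add 7h to convert from UTC-7).
Xiulan in UTC: 08:00-14:00, 14:30-18:45.
Pita in UTC: 08:00-12:30, 14:30-17:00, 17:15-18:00 (add 7h to convert from UTC-7).
Ximena in UTC: 08:45-09:45, 10:00-12:30, 14:00-16:15 (add 7h to convert from UTC-7).
Beatriz in UTC: 08:45-10:15, 10:30-19:00 (add 7h to convert from UTC-7).
Tara in UTC: 08:00-09:45, 10:00-18:30 (add 7h to convert from UTC-7).
Maria ∩ Xiulan: 08:00-10:30, 11:15-14:00, 14:30-18:45.
Maria ∩ Xiulan ∩ Pita: 08:00-10:30, 11:15-12:30, 14:30-17:00, 17:15-18:00.
Maria ∩ Xiulan ∩ Pita ∩ Ximena: 08:45-09:45, 10:00-10:30, 11:15-12:30, 14:30-16:15.
Maria ∩ Xiulan ∩ Pita ∩ Ximena ∩ Beatriz: 08:45-09:45, 10:00-10:15, 11:15-12:30, 14:30-16:15.
Maria ∩ Xiulan ∩ Pita ∩ Ximena ∩ Beatriz ∩ Tara: 08:45-09:45, 10:00-10:15, 11:15-12:30, 14:30-16:15.
The last common window of at least 45 minutes is 14:30-16:15; a 45-minute meeting can start as late as 15:30 and still end by 16:15.

15:30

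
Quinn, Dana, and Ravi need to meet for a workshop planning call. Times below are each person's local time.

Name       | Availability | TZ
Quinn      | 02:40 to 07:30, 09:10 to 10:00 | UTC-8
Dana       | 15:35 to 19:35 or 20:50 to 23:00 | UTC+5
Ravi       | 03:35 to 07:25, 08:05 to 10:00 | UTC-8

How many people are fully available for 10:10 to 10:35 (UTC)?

Quinn in UTC: 10:40-15:30, 17:10-18:00 (add 8h to convert from UTC-8).
Dana in UTC: 10:35-14:35, 15:50-18:00 (subtract 5h to convert from UTC+5).
Ravi in UTC: 11:35-15:25, 16:05-18:00 (add 8h to convert from UTC-8).
nobody can make the full 10:10-10:35 slot — that's 0.

0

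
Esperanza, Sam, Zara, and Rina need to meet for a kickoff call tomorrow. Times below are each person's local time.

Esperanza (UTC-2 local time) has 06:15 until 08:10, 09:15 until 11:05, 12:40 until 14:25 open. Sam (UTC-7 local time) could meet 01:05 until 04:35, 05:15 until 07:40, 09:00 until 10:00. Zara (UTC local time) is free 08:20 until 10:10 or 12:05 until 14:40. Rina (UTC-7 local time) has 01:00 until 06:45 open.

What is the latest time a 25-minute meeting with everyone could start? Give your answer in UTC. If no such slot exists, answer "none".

12:40

Esperanza in UTC: 08:15-10:10, 11:15-13:05, 14:40-16:25 (add 2h to convert from UTC-2).
Sam in UTC: 08:05-11:35, 12:15-14:40, 16:00-17:00 (add 7h to convert from UTC-7).
Zara in UTC: 08:20-10:10, 12:05-14:40.
Rina in UTC: 08:00-13:45 (add 7h to convert from UTC-7).
Esperanza ∩ Sam: 08:15-10:10, 11:15-11:35, 12:15-13:05, 16:00-16:25.
Esperanza ∩ Sam ∩ Zara: 08:20-10:10, 12:15-13:05.
Esperanza ∩ Sam ∩ Zara ∩ Rina: 08:20-10:10, 12:15-13:05.
Those are the intersection windows.
The last common window of at least 25 minutes is 12:15-13:05; a 25-minute meeting can start as late as 12:40 and still end by 13:05.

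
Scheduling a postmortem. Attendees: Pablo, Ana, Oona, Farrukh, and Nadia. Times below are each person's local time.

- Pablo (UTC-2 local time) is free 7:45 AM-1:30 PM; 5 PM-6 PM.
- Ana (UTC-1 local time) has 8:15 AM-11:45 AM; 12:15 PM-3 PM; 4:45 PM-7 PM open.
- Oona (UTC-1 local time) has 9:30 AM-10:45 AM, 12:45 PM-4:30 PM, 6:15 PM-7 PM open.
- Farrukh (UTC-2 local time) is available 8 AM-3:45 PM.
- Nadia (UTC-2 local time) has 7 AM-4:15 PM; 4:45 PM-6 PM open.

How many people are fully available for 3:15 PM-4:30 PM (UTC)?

3

Pablo in UTC: 09:45-15:30, 19:00-20:00 (add 2h to convert from UTC-2).
Ana in UTC: 09:15-12:45, 13:15-16:00, 17:45-20:00 (add 1h to convert from UTC-1).
Oona in UTC: 10:30-11:45, 13:45-17:30, 19:15-20:00 (add 1h to convert from UTC-1).
Farrukh in UTC: 10:00-17:45 (add 2h to convert from UTC-2).
Nadia in UTC: 09:00-18:15, 18:45-20:00 (add 2h to convert from UTC-2).
Oona, Farrukh, and Nadia can make the full 15:15-16:30 slot — that's 3.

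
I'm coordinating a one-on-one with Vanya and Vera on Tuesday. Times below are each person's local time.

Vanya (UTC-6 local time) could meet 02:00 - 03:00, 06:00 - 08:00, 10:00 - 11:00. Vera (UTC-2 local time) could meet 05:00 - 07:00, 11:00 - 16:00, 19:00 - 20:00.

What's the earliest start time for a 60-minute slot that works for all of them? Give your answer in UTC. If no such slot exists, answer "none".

08:00

Vanya in UTC: 08:00-09:00, 12:00-14:00, 16:00-17:00 (add 6h to convert from UTC-6).
Vera in UTC: 07:00-09:00, 13:00-18:00, 21:00-22:00 (add 2h to convert from UTC-2).
Vanya ∩ Vera: 08:00-09:00, 13:00-14:00, 16:00-17:00.
The first common window of at least 60 minutes is 08:00-09:00, so the earliest start is 08:00.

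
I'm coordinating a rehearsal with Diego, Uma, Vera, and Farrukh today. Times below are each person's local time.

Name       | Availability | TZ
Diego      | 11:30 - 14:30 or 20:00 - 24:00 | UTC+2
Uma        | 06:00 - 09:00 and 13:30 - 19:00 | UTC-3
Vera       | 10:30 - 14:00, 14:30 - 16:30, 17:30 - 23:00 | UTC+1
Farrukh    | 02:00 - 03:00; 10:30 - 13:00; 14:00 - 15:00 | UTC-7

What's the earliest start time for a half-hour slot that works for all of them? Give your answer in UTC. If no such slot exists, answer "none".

Diego in UTC: 09:30-12:30, 18:00-22:00 (subtract 2h to convert from UTC+2).
Uma in UTC: 09:00-12:00, 16:30-22:00 (add 3h to convert from UTC-3).
Vera in UTC: 09:30-13:00, 13:30-15:30, 16:30-22:00 (subtract 1h to convert from UTC+1).
Farrukh in UTC: 09:00-10:00, 17:30-20:00, 21:00-22:00 (add 7h to convert from UTC-7).
Diego ∩ Uma: 09:30-12:00, 18:00-22:00.
Diego ∩ Uma ∩ Vera: 09:30-12:00, 18:00-22:00.
Diego ∩ Uma ∩ Vera ∩ Farrukh: 09:30-10:00, 18:00-20:00, 21:00-22:00.
The first common window of at least 30 minutes is 09:30-10:00, so the earliest start is 09:30.

09:30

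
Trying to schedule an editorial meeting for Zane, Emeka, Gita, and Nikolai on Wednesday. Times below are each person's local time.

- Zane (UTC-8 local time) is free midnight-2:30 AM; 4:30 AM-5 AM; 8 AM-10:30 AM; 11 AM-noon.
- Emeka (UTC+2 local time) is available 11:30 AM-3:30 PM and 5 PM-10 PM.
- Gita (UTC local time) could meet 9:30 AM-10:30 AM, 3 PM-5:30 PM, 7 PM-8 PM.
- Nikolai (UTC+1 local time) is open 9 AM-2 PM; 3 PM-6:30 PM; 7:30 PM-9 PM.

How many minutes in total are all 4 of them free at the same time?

210

Zane in UTC: 08:00-10:30, 12:30-13:00, 16:00-18:30, 19:00-20:00 (add 8h to convert from UTC-8).
Emeka in UTC: 09:30-13:30, 15:00-20:00 (subtract 2h to convert from UTC+2).
Gita in UTC: 09:30-10:30, 15:00-17:30, 19:00-20:00.
Nikolai in UTC: 08:00-13:00, 14:00-17:30, 18:30-20:00 (subtract 1h to convert from UTC+1).
Zane ∩ Emeka: 09:30-10:30, 12:30-13:00, 16:00-18:30, 19:00-20:00.
Zane ∩ Emeka ∩ Gita: 09:30-10:30, 16:00-17:30, 19:00-20:00.
Zane ∩ Emeka ∩ Gita ∩ Nikolai: 09:30-10:30, 16:00-17:30, 19:00-20:00.
Summing the common windows: 60 + 90 + 60 = 210 minutes.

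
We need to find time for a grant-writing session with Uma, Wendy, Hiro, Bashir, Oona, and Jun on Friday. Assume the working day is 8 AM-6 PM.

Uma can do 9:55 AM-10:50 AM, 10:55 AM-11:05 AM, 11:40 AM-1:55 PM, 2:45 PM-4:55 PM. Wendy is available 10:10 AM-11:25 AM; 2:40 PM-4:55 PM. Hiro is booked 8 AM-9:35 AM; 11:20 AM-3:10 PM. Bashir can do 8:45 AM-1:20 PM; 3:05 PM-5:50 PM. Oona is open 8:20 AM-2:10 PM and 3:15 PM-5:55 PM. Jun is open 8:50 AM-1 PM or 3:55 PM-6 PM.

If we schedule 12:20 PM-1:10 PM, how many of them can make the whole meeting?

Uma free: 09:55-10:50, 10:55-11:05, 11:40-13:55, 14:45-16:55.
Wendy free: 10:10-11:25, 14:40-16:55.
Hiro free: 09:35-11:20, 15:10-18:00 (invert busy blocks within the working day).
Bashir free: 08:45-13:20, 15:05-17:50.
Oona free: 08:20-14:10, 15:15-17:55.
Jun free: 08:50-13:00, 15:55-18:00.
Uma, Bashir, and Oona can make the full 12:20-13:10 slot — that's 3.

3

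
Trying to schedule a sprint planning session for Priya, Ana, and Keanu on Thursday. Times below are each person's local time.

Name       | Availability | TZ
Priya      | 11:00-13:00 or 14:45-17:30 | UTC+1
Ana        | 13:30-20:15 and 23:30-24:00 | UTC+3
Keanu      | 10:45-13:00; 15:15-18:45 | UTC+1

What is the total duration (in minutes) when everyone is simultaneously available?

Priya in UTC: 10:00-12:00, 13:45-16:30 (subtract 1h to convert from UTC+1).
Ana in UTC: 10:30-17:15, 20:30-21:00 (subtract 3h to convert from UTC+3).
Keanu in UTC: 09:45-12:00, 14:15-17:45 (subtract 1h to convert from UTC+1).
Priya ∩ Ana: 10:30-12:00, 13:45-16:30.
Priya ∩ Ana ∩ Keanu: 10:30-12:00, 14:15-16:30.
Those are the intersection windows.
Summing the common windows: 90 + 135 = 225 minutes.

225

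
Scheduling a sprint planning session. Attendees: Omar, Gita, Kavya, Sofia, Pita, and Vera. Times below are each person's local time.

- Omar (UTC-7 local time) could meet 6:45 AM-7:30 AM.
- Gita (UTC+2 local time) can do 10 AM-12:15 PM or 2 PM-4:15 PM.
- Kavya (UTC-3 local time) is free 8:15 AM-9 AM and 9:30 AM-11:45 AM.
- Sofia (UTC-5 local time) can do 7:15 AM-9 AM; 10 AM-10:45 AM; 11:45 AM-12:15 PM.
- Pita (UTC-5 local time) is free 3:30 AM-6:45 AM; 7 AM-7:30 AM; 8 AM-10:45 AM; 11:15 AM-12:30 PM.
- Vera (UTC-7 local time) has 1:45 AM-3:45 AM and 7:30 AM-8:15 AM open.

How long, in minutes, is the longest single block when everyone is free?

0

Omar in UTC: 13:45-14:30 (add 7h to convert from UTC-7).
Gita in UTC: 08:00-10:15, 12:00-14:15 (subtract 2h to convert from UTC+2).
Kavya in UTC: 11:15-12:00, 12:30-14:45 (add 3h to convert from UTC-3).
Sofia in UTC: 12:15-14:00, 15:00-15:45, 16:45-17:15 (add 5h to convert from UTC-5).
Pita in UTC: 08:30-11:45, 12:00-12:30, 13:00-15:45, 16:15-17:30 (add 5h to convert from UTC-5).
Vera in UTC: 08:45-10:45, 14:30-15:15 (add 7h to convert from UTC-7).
Omar ∩ Gita: 13:45-14:15.
Omar ∩ Gita ∩ Kavya: 13:45-14:15.
Omar ∩ Gita ∩ Kavya ∩ Sofia: 13:45-14:00.
Omar ∩ Gita ∩ Kavya ∩ Sofia ∩ Pita: 13:45-14:00.
Omar ∩ Gita ∩ Kavya ∩ Sofia ∩ Pita ∩ Vera: ∅.
There is no time when everyone is free.
No common window exists, so the longest block is 0 minutes.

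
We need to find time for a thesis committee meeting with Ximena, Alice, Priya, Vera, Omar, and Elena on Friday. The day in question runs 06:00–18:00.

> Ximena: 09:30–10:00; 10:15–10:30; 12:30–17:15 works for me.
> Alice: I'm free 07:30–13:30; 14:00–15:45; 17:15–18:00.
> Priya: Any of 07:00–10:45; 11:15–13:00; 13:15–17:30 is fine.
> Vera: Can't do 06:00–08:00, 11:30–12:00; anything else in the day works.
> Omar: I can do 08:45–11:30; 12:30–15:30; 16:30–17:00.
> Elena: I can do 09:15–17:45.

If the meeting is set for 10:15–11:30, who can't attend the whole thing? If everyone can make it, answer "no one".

Priya, Ximena

Ximena free: 09:30-10:00, 10:15-10:30, 12:30-17:15.
Alice free: 07:30-13:30, 14:00-15:45, 17:15-18:00.
Priya free: 07:00-10:45, 11:15-13:00, 13:15-17:30.
Vera free: 08:00-11:30, 12:00-18:00 (invert busy blocks within the working day).
Omar free: 08:45-11:30, 12:30-15:30, 16:30-17:00.
Elena free: 09:15-17:45.
Ximena: not fully free for 10:15-11:30. Alice: free for 10:15-11:30. Priya: not fully free for 10:15-11:30. Vera: free for 10:15-11:30. Omar: free for 10:15-11:30. Elena: free for 10:15-11:30.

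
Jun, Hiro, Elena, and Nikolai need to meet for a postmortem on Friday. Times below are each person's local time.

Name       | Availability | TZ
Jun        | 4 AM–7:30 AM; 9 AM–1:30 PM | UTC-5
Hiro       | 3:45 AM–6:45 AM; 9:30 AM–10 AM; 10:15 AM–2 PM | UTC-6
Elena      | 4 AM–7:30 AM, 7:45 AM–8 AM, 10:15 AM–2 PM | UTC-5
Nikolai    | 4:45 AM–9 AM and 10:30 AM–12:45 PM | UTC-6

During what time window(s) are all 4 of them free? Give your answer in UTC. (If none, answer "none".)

Jun in UTC: 09:00-12:30, 14:00-18:30 (add 5h to convert from UTC-5).
Hiro in UTC: 09:45-12:45, 15:30-16:00, 16:15-20:00 (add 6h to convert from UTC-6).
Elena in UTC: 09:00-12:30, 12:45-13:00, 15:15-19:00 (add 5h to convert from UTC-5).
Nikolai in UTC: 10:45-15:00, 16:30-18:45 (add 6h to convert from UTC-6).
Jun ∩ Hiro: 09:45-12:30, 15:30-16:00, 16:15-18:30.
Jun ∩ Hiro ∩ Elena: 09:45-12:30, 15:30-16:00, 16:15-18:30.
Jun ∩ Hiro ∩ Elena ∩ Nikolai: 10:45-12:30, 16:30-18:30.

10:45-12:30, 16:30-18:30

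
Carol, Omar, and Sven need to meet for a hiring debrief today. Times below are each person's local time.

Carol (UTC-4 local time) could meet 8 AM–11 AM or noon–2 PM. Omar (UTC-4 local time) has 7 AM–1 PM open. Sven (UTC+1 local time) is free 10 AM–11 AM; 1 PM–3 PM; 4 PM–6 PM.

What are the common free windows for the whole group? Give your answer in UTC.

12:00-14:00, 16:00-17:00

Carol in UTC: 12:00-15:00, 16:00-18:00 (add 4h to convert from UTC-4).
Omar in UTC: 11:00-17:00 (add 4h to convert from UTC-4).
Sven in UTC: 09:00-10:00, 12:00-14:00, 15:00-17:00 (subtract 1h to convert from UTC+1).
Carol ∩ Omar: 12:00-15:00, 16:00-17:00.
Carol ∩ Omar ∩ Sven: 12:00-14:00, 16:00-17:00.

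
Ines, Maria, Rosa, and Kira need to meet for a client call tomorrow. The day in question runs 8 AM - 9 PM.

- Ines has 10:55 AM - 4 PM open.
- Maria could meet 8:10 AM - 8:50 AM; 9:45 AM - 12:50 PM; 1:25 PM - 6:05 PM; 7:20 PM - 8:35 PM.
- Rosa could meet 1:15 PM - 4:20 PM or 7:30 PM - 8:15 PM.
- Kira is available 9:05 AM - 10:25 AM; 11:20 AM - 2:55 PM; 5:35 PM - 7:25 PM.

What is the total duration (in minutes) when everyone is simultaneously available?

Ines ∩ Maria: 10:55-12:50, 13:25-16:00.
Ines ∩ Maria ∩ Rosa: 13:25-16:00.
Ines ∩ Maria ∩ Rosa ∩ Kira: 13:25-14:55.
Those are the intersection windows.
That's a single block of 90 minutes.

90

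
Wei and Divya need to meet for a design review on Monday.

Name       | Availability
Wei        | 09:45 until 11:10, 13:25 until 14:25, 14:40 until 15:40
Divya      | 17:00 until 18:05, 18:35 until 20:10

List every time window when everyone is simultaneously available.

none

Wei ∩ Divya: ∅.
There is no time when everyone is free.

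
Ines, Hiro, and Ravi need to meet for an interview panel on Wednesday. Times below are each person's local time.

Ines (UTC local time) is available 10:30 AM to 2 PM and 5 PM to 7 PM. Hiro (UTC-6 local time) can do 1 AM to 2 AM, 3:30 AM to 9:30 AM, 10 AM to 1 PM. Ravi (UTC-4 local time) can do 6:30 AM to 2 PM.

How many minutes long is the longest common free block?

210

Ines in UTC: 10:30-14:00, 17:00-19:00.
Hiro in UTC: 07:00-08:00, 09:30-15:30, 16:00-19:00 (add 6h to convert from UTC-6).
Ravi in UTC: 10:30-18:00 (add 4h to convert from UTC-4).
Ines ∩ Hiro: 10:30-14:00, 17:00-19:00.
Ines ∩ Hiro ∩ Ravi: 10:30-14:00, 17:00-18:00.
So the common availability across everyone is 10:30-14:00, 17:00-18:00.
The longest is 10:30-14:00 at 210 minutes.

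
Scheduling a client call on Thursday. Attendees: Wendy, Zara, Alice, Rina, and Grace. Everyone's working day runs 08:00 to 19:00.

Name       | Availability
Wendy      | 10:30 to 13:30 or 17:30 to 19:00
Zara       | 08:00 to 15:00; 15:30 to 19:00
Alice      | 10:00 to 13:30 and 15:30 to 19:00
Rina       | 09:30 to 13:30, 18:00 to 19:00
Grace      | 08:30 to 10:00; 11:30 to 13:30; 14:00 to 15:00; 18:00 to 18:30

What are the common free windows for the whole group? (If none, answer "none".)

Wendy ∩ Zara: 10:30-13:30, 17:30-19:00.
Wendy ∩ Zara ∩ Alice: 10:30-13:30, 17:30-19:00.
Wendy ∩ Zara ∩ Alice ∩ Rina: 10:30-13:30, 18:00-19:00.
Wendy ∩ Zara ∩ Alice ∩ Rina ∩ Grace: 11:30-13:30, 18:00-18:30.

11:30-13:30, 18:00-18:30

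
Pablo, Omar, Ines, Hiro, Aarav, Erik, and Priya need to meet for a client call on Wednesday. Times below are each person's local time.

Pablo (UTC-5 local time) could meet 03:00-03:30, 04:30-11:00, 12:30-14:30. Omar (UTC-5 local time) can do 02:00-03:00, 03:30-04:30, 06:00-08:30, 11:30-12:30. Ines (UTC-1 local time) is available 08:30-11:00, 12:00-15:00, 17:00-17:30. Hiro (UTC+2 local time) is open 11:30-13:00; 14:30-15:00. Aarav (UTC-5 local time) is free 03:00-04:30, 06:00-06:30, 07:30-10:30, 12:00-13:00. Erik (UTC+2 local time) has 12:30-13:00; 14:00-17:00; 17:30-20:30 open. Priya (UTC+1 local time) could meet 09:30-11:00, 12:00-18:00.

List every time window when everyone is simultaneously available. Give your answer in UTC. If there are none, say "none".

none

Pablo in UTC: 08:00-08:30, 09:30-16:00, 17:30-19:30 (add 5h to convert from UTC-5).
Omar in UTC: 07:00-08:00, 08:30-09:30, 11:00-13:30, 16:30-17:30 (add 5h to convert from UTC-5).
Ines in UTC: 09:30-12:00, 13:00-16:00, 18:00-18:30 (add 1h to convert from UTC-1).
Hiro in UTC: 09:30-11:00, 12:30-13:00 (subtract 2h to convert from UTC+2).
Aarav in UTC: 08:00-09:30, 11:00-11:30, 12:30-15:30, 17:00-18:00 (add 5h to convert from UTC-5).
Erik in UTC: 10:30-11:00, 12:00-15:00, 15:30-18:30 (subtract 2h to convert from UTC+2).
Priya in UTC: 08:30-10:00, 11:00-17:00 (subtract 1h to convert from UTC+1).
Pablo ∩ Omar: 11:00-13:30.
Pablo ∩ Omar ∩ Ines: 11:00-12:00, 13:00-13:30.
Pablo ∩ Omar ∩ Ines ∩ Hiro: ∅.
Pablo ∩ Omar ∩ Ines ∩ Hiro ∩ Aarav: ∅.
Pablo ∩ Omar ∩ Ines ∩ Hiro ∩ Aarav ∩ Erik: ∅.
Pablo ∩ Omar ∩ Ines ∩ Hiro ∩ Aarav ∩ Erik ∩ Priya: ∅.
There is no time when everyone is free.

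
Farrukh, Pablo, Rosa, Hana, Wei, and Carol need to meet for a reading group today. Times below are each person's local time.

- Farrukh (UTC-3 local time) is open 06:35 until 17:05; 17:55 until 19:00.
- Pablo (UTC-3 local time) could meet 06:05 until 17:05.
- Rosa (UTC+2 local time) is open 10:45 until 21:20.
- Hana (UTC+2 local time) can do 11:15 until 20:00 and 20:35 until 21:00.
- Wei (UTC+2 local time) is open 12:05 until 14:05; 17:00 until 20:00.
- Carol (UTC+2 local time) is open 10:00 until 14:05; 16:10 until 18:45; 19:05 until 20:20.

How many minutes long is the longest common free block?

Farrukh in UTC: 09:35-20:05, 20:55-22:00 (add 3h to convert from UTC-3).
Pablo in UTC: 09:05-20:05 (add 3h to convert from UTC-3).
Rosa in UTC: 08:45-19:20 (subtract 2h to convert from UTC+2).
Hana in UTC: 09:15-18:00, 18:35-19:00 (subtract 2h to convert from UTC+2).
Wei in UTC: 10:05-12:05, 15:00-18:00 (subtract 2h to convert from UTC+2).
Carol in UTC: 08:00-12:05, 14:10-16:45, 17:05-18:20 (subtract 2h to convert from UTC+2).
Farrukh ∩ Pablo: 09:35-20:05.
Farrukh ∩ Pablo ∩ Rosa: 09:35-19:20.
Farrukh ∩ Pablo ∩ Rosa ∩ Hana: 09:35-18:00, 18:35-19:00.
Farrukh ∩ Pablo ∩ Rosa ∩ Hana ∩ Wei: 10:05-12:05, 15:00-18:00.
Farrukh ∩ Pablo ∩ Rosa ∩ Hana ∩ Wei ∩ Carol: 10:05-12:05, 15:00-16:45, 17:05-18:00.
The longest is 10:05-12:05 at 120 minutes.

120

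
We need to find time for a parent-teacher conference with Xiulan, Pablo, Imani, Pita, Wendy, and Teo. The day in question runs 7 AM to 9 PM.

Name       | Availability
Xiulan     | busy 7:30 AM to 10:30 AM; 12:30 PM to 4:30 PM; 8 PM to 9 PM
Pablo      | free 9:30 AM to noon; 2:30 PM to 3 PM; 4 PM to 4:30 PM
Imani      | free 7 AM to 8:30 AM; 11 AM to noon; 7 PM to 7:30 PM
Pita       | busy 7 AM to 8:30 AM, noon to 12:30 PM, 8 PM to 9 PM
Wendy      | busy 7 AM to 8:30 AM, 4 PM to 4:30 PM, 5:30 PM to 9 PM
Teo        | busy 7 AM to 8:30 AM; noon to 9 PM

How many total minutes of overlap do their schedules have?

60

Xiulan free: 07:00-07:30, 10:30-12:30, 16:30-20:00 (invert busy blocks within the working day).
Pablo free: 09:30-12:00, 14:30-15:00, 16:00-16:30.
Imani free: 07:00-08:30, 11:00-12:00, 19:00-19:30.
Pita free: 08:30-12:00, 12:30-20:00 (invert busy blocks within the working day).
Wendy free: 08:30-16:00, 16:30-17:30 (invert busy blocks within the working day).
Teo free: 08:30-12:00 (invert busy blocks within the working day).
Xiulan ∩ Pablo: 10:30-12:00.
Xiulan ∩ Pablo ∩ Imani: 11:00-12:00.
Xiulan ∩ Pablo ∩ Imani ∩ Pita: 11:00-12:00.
Xiulan ∩ Pablo ∩ Imani ∩ Pita ∩ Wendy: 11:00-12:00.
Xiulan ∩ Pablo ∩ Imani ∩ Pita ∩ Wendy ∩ Teo: 11:00-12:00.
That's a single block of 60 minutes.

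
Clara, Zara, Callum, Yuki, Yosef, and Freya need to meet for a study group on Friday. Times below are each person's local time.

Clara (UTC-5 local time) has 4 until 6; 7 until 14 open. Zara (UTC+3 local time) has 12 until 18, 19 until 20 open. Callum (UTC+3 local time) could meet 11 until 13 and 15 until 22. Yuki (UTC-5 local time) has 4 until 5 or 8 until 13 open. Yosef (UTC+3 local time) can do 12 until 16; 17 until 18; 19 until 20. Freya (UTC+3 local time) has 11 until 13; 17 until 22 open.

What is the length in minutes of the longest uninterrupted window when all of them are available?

Clara in UTC: 09:00-11:00, 12:00-19:00 (add 5h to convert from UTC-5).
Zara in UTC: 09:00-15:00, 16:00-17:00 (subtract 3h to convert from UTC+3).
Callum in UTC: 08:00-10:00, 12:00-19:00 (subtract 3h to convert from UTC+3).
Yuki in UTC: 09:00-10:00, 13:00-18:00 (add 5h to convert from UTC-5).
Yosef in UTC: 09:00-13:00, 14:00-15:00, 16:00-17:00 (subtract 3h to convert from UTC+3).
Freya in UTC: 08:00-10:00, 14:00-19:00 (subtract 3h to convert from UTC+3).
Clara ∩ Zara: 09:00-11:00, 12:00-15:00, 16:00-17:00.
Clara ∩ Zara ∩ Callum: 09:00-10:00, 12:00-15:00, 16:00-17:00.
Clara ∩ Zara ∩ Callum ∩ Yuki: 09:00-10:00, 13:00-15:00, 16:00-17:00.
Clara ∩ Zara ∩ Callum ∩ Yuki ∩ Yosef: 09:00-10:00, 14:00-15:00, 16:00-17:00.
Clara ∩ Zara ∩ Callum ∩ Yuki ∩ Yosef ∩ Freya: 09:00-10:00, 14:00-15:00, 16:00-17:00.
Those are the intersection windows.
The longest is 09:00-10:00 at 60 minutes.

60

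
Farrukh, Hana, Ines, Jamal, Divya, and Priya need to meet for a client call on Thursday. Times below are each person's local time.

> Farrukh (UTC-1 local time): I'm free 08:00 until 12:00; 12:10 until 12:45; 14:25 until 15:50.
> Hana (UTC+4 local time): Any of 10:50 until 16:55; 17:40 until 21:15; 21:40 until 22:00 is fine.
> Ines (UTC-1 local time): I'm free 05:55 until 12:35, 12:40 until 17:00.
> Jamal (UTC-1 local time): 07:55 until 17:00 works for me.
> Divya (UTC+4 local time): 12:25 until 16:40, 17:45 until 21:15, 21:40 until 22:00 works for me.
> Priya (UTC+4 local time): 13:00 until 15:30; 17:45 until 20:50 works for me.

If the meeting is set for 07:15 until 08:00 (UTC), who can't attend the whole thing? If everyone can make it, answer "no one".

Divya, Farrukh, Jamal, Priya

Farrukh in UTC: 09:00-13:00, 13:10-13:45, 15:25-16:50 (add 1h to convert from UTC-1).
Hana in UTC: 06:50-12:55, 13:40-17:15, 17:40-18:00 (subtract 4h to convert from UTC+4).
Ines in UTC: 06:55-13:35, 13:40-18:00 (add 1h to convert from UTC-1).
Jamal in UTC: 08:55-18:00 (add 1h to convert from UTC-1).
Divya in UTC: 08:25-12:40, 13:45-17:15, 17:40-18:00 (subtract 4h to convert from UTC+4).
Priya in UTC: 09:00-11:30, 13:45-16:50 (subtract 4h to convert from UTC+4).
Farrukh: not fully free for 07:15-08:00. Hana: free for 07:15-08:00. Ines: free for 07:15-08:00. Jamal: not fully free for 07:15-08:00. Divya: not fully free for 07:15-08:00. Priya: not fully free for 07:15-08:00.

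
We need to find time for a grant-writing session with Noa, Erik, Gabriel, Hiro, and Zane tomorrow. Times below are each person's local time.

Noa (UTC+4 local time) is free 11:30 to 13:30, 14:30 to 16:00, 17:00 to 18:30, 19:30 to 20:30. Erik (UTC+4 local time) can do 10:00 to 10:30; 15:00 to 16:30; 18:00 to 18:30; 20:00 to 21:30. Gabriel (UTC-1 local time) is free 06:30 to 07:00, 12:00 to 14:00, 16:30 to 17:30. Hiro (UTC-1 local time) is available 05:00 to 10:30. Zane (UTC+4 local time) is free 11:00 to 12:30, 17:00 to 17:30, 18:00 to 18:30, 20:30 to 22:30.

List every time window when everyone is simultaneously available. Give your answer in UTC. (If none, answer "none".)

Noa in UTC: 07:30-09:30, 10:30-12:00, 13:00-14:30, 15:30-16:30 (subtract 4h to convert from UTC+4).
Erik in UTC: 06:00-06:30, 11:00-12:30, 14:00-14:30, 16:00-17:30 (subtract 4h to convert from UTC+4).
Gabriel in UTC: 07:30-08:00, 13:00-15:00, 17:30-18:30 (add 1h to convert from UTC-1).
Hiro in UTC: 06:00-11:30 (add 1h to convert from UTC-1).
Zane in UTC: 07:00-08:30, 13:00-13:30, 14:00-14:30, 16:30-18:30 (subtract 4h to convert from UTC+4).
Noa ∩ Erik: 11:00-12:00, 14:00-14:30, 16:00-16:30.
Noa ∩ Erik ∩ Gabriel: 14:00-14:30.
Noa ∩ Erik ∩ Gabriel ∩ Hiro: ∅.
Noa ∩ Erik ∩ Gabriel ∩ Hiro ∩ Zane: ∅.
There is no time when everyone is free.

none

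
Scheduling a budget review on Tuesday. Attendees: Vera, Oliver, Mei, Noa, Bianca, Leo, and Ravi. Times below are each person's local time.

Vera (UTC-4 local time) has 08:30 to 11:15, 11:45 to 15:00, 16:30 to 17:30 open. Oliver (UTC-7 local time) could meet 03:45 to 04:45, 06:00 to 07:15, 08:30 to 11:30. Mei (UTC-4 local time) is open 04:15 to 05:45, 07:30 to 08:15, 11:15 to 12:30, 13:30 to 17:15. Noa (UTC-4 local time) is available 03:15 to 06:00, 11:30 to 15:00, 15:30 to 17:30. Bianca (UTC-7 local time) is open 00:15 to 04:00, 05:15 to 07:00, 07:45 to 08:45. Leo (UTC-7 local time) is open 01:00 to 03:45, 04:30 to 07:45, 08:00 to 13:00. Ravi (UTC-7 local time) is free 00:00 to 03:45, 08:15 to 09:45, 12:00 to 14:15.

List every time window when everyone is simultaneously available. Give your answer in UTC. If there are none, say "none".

none

Vera in UTC: 12:30-15:15, 15:45-19:00, 20:30-21:30 (add 4h to convert from UTC-4).
Oliver in UTC: 10:45-11:45, 13:00-14:15, 15:30-18:30 (add 7h to convert from UTC-7).
Mei in UTC: 08:15-09:45, 11:30-12:15, 15:15-16:30, 17:30-21:15 (add 4h to convert from UTC-4).
Noa in UTC: 07:15-10:00, 15:30-19:00, 19:30-21:30 (add 4h to convert from UTC-4).
Bianca in UTC: 07:15-11:00, 12:15-14:00, 14:45-15:45 (add 7h to convert from UTC-7).
Leo in UTC: 08:00-10:45, 11:30-14:45, 15:00-20:00 (add 7h to convert from UTC-7).
Ravi in UTC: 07:00-10:45, 15:15-16:45, 19:00-21:15 (add 7h to convert from UTC-7).
Vera ∩ Oliver: 13:00-14:15, 15:45-18:30.
Vera ∩ Oliver ∩ Mei: 15:45-16:30, 17:30-18:30.
Vera ∩ Oliver ∩ Mei ∩ Noa: 15:45-16:30, 17:30-18:30.
Vera ∩ Oliver ∩ Mei ∩ Noa ∩ Bianca: ∅.
Vera ∩ Oliver ∩ Mei ∩ Noa ∩ Bianca ∩ Leo: ∅.
Vera ∩ Oliver ∩ Mei ∩ Noa ∩ Bianca ∩ Leo ∩ Ravi: ∅.
There is no time when everyone is free.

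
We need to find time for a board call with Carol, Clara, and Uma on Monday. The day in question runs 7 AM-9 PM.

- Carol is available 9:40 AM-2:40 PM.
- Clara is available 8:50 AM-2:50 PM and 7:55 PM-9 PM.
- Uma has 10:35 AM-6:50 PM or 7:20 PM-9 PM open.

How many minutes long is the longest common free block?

Carol ∩ Clara: 09:40-14:40.
Carol ∩ Clara ∩ Uma: 10:35-14:40.
Those are the intersection windows.
The longest is 10:35-14:40 at 245 minutes.

245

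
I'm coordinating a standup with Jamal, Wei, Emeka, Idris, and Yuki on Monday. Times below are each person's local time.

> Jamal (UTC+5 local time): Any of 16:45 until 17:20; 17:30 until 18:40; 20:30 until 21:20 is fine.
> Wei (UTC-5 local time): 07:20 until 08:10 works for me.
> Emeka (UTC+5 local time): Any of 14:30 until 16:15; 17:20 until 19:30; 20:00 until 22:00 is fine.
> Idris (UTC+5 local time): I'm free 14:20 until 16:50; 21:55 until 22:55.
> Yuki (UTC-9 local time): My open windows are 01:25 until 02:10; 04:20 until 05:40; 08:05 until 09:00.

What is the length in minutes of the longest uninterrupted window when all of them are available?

Jamal in UTC: 11:45-12:20, 12:30-13:40, 15:30-16:20 (subtract 5h to convert from UTC+5).
Wei in UTC: 12:20-13:10 (add 5h to convert from UTC-5).
Emeka in UTC: 09:30-11:15, 12:20-14:30, 15:00-17:00 (subtract 5h to convert from UTC+5).
Idris in UTC: 09:20-11:50, 16:55-17:55 (subtract 5h to convert from UTC+5).
Yuki in UTC: 10:25-11:10, 13:20-14:40, 17:05-18:00 (add 9h to convert from UTC-9).
Jamal ∩ Wei: 12:30-13:10.
Jamal ∩ Wei ∩ Emeka: 12:30-13:10.
Jamal ∩ Wei ∩ Emeka ∩ Idris: ∅.
Jamal ∩ Wei ∩ Emeka ∩ Idris ∩ Yuki: ∅.
There is no time when everyone is free.
No common window exists, so the longest block is 0 minutes.

0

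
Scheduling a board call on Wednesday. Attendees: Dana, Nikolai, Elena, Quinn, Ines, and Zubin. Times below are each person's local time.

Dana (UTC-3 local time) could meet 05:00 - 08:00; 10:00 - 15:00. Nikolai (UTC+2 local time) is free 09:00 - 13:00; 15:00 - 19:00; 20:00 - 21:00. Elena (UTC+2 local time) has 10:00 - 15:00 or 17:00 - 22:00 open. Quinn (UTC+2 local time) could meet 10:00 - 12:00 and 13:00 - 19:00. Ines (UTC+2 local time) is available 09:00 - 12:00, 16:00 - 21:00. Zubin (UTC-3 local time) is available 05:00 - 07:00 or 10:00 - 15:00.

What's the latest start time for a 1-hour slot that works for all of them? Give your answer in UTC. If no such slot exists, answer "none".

Dana in UTC: 08:00-11:00, 13:00-18:00 (add 3h to convert from UTC-3).
Nikolai in UTC: 07:00-11:00, 13:00-17:00, 18:00-19:00 (subtract 2h to convert from UTC+2).
Elena in UTC: 08:00-13:00, 15:00-20:00 (subtract 2h to convert from UTC+2).
Quinn in UTC: 08:00-10:00, 11:00-17:00 (subtract 2h to convert from UTC+2).
Ines in UTC: 07:00-10:00, 14:00-19:00 (subtract 2h to convert from UTC+2).
Zubin in UTC: 08:00-10:00, 13:00-18:00 (add 3h to convert from UTC-3).
Dana ∩ Nikolai: 08:00-11:00, 13:00-17:00.
Dana ∩ Nikolai ∩ Elena: 08:00-11:00, 15:00-17:00.
Dana ∩ Nikolai ∩ Elena ∩ Quinn: 08:00-10:00, 15:00-17:00.
Dana ∩ Nikolai ∩ Elena ∩ Quinn ∩ Ines: 08:00-10:00, 15:00-17:00.
Dana ∩ Nikolai ∩ Elena ∩ Quinn ∩ Ines ∩ Zubin: 08:00-10:00, 15:00-17:00.
The last common window of at least 60 minutes is 15:00-17:00; a 60-minute meeting can start as late as 16:00 and still end by 17:00.

16:00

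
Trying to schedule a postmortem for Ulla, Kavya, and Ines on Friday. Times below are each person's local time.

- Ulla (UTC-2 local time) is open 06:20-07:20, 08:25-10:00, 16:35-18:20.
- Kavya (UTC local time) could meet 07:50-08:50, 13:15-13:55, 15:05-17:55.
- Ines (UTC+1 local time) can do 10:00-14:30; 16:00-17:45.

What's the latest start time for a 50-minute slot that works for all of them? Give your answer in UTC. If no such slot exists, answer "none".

Ulla in UTC: 08:20-09:20, 10:25-12:00, 18:35-20:20 (add 2h to convert from UTC-2).
Kavya in UTC: 07:50-08:50, 13:15-13:55, 15:05-17:55.
Ines in UTC: 09:00-13:30, 15:00-16:45 (subtract 1h to convert from UTC+1).
Ulla ∩ Kavya: 08:20-08:50.
Ulla ∩ Kavya ∩ Ines: ∅.
There is no time when everyone is free.
No common window is at least 50 minutes long.

none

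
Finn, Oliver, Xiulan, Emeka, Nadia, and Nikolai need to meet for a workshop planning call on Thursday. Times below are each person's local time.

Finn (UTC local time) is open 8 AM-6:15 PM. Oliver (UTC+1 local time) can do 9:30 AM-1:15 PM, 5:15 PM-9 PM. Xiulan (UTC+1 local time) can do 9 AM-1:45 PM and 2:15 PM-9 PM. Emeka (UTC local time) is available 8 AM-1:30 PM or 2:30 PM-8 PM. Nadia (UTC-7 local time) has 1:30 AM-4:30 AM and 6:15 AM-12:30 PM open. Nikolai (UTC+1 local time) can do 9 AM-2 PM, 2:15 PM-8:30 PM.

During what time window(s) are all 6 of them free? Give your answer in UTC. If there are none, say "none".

08:30-11:30, 16:15-18:15

Finn in UTC: 08:00-18:15.
Oliver in UTC: 08:30-12:15, 16:15-20:00 (subtract 1h to convert from UTC+1).
Xiulan in UTC: 08:00-12:45, 13:15-20:00 (subtract 1h to convert from UTC+1).
Emeka in UTC: 08:00-13:30, 14:30-20:00.
Nadia in UTC: 08:30-11:30, 13:15-19:30 (add 7h to convert from UTC-7).
Nikolai in UTC: 08:00-13:00, 13:15-19:30 (subtract 1h to convert from UTC+1).
Finn ∩ Oliver: 08:30-12:15, 16:15-18:15.
Finn ∩ Oliver ∩ Xiulan: 08:30-12:15, 16:15-18:15.
Finn ∩ Oliver ∩ Xiulan ∩ Emeka: 08:30-12:15, 16:15-18:15.
Finn ∩ Oliver ∩ Xiulan ∩ Emeka ∩ Nadia: 08:30-11:30, 16:15-18:15.
Finn ∩ Oliver ∩ Xiulan ∩ Emeka ∩ Nadia ∩ Nikolai: 08:30-11:30, 16:15-18:15.
Those are the intersection windows.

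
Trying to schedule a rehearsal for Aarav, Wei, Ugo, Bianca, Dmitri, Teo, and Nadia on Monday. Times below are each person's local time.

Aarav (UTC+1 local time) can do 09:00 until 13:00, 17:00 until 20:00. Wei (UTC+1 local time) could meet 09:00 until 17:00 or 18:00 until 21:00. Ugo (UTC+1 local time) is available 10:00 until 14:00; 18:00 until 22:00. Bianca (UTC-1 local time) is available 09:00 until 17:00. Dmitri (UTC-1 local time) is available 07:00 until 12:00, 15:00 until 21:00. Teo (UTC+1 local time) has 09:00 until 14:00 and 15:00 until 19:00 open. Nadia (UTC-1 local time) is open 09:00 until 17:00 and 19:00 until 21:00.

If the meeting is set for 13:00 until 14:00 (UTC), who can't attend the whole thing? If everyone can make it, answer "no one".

Aarav, Dmitri, Teo, Ugo

Aarav in UTC: 08:00-12:00, 16:00-19:00 (subtract 1h to convert from UTC+1).
Wei in UTC: 08:00-16:00, 17:00-20:00 (subtract 1h to convert from UTC+1).
Ugo in UTC: 09:00-13:00, 17:00-21:00 (subtract 1h to convert from UTC+1).
Bianca in UTC: 10:00-18:00 (add 1h to convert from UTC-1).
Dmitri in UTC: 08:00-13:00, 16:00-22:00 (add 1h to convert from UTC-1).
Teo in UTC: 08:00-13:00, 14:00-18:00 (subtract 1h to convert from UTC+1).
Nadia in UTC: 10:00-18:00, 20:00-22:00 (add 1h to convert from UTC-1).
Aarav: not fully free for 13:00-14:00. Wei: free for 13:00-14:00. Ugo: not fully free for 13:00-14:00. Bianca: free for 13:00-14:00. Dmitri: not fully free for 13:00-14:00. Teo: not fully free for 13:00-14:00. Nadia: free for 13:00-14:00.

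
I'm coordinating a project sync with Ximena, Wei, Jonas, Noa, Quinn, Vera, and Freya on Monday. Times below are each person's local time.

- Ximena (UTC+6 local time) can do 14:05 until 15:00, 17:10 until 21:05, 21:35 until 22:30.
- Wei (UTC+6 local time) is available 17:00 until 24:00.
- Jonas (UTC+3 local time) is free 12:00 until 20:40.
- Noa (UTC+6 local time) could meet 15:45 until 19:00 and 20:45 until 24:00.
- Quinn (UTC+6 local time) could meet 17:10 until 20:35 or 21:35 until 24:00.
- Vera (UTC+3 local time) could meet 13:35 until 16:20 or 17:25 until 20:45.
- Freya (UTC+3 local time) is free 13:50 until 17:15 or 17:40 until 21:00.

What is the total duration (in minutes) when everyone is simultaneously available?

Ximena in UTC: 08:05-09:00, 11:10-15:05, 15:35-16:30 (subtract 6h to convert from UTC+6).
Wei in UTC: 11:00-18:00 (subtract 6h to convert from UTC+6).
Jonas in UTC: 09:00-17:40 (subtract 3h to convert from UTC+3).
Noa in UTC: 09:45-13:00, 14:45-18:00 (subtract 6h to convert from UTC+6).
Quinn in UTC: 11:10-14:35, 15:35-18:00 (subtract 6h to convert from UTC+6).
Vera in UTC: 10:35-13:20, 14:25-17:45 (subtract 3h to convert from UTC+3).
Freya in UTC: 10:50-14:15, 14:40-18:00 (subtract 3h to convert from UTC+3).
Ximena ∩ Wei: 11:10-15:05, 15:35-16:30.
Ximena ∩ Wei ∩ Jonas: 11:10-15:05, 15:35-16:30.
Ximena ∩ Wei ∩ Jonas ∩ Noa: 11:10-13:00, 14:45-15:05, 15:35-16:30.
Ximena ∩ Wei ∩ Jonas ∩ Noa ∩ Quinn: 11:10-13:00, 15:35-16:30.
Ximena ∩ Wei ∩ Jonas ∩ Noa ∩ Quinn ∩ Vera: 11:10-13:00, 15:35-16:30.
Ximena ∩ Wei ∩ Jonas ∩ Noa ∩ Quinn ∩ Vera ∩ Freya: 11:10-13:00, 15:35-16:30.
Summing the common windows: 110 + 55 = 165 minutes.

165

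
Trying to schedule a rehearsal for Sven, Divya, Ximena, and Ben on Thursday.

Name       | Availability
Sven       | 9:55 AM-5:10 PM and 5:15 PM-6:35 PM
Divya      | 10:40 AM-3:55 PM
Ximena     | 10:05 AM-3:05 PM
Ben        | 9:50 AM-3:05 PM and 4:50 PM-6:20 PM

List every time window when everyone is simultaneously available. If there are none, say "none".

10:40-15:05

Sven ∩ Divya: 10:40-15:55.
Sven ∩ Divya ∩ Ximena: 10:40-15:05.
Sven ∩ Divya ∩ Ximena ∩ Ben: 10:40-15:05.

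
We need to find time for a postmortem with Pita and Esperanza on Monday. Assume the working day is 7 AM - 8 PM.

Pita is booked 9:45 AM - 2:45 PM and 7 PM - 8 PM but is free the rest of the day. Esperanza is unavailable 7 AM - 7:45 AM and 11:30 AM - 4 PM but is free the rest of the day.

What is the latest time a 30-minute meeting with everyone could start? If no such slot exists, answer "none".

18:30

Pita free: 07:00-09:45, 14:45-19:00 (invert busy blocks within the working day).
Esperanza free: 07:45-11:30, 16:00-20:00 (invert busy blocks within the working day).
Pita ∩ Esperanza: 07:45-09:45, 16:00-19:00.
The last common window of at least 30 minutes is 16:00-19:00; a 30-minute meeting can start as late as 18:30 and still end by 19:00.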